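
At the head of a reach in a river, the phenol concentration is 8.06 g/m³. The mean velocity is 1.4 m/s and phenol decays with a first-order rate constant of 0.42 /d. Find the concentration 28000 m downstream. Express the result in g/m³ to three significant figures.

7.31 g/m³

Travel time t = 28000 m / 1.4 m/s = 2.8e+04/1.4 = 2e+04 s = 0.2315 d.
First-order decay: C = 8.06·exp(−0.42·0.2315) = 8.06·0.9074 = 7.313 g/m³.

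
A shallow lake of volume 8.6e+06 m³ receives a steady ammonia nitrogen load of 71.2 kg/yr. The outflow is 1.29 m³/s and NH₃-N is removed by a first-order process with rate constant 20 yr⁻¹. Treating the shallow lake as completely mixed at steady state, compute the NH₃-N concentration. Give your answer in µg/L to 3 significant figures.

0.335 µg/L

Outflow Q = 1.29 m³/s × 3.156e+07 s/yr = 4.071e+07 m³/yr.
Steady-state CSTR mass balance: W = Q·C + k·V·C, so C = W/(Q + kV).
Q + kV = 4.071e+07 + 20·8.6e+06 = 2.127e+08 m³/yr.
C = 71.2/2.127e+08 = 3.347e-07 kg/m³ = 0.0003347 mg/L = 0.3347 µg/L.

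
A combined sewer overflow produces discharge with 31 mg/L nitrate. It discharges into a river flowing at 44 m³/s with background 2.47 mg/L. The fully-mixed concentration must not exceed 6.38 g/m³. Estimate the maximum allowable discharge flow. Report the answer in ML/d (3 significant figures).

Mass balance at complete mixing: C_std·(Q_w + Q_r) = Q_w·C_e + Q_r·C_b.
Rearranging, Q_w = Q_r·(C_std − C_b)/(C_e − C_std) = 44·(6.38 − 2.47) / (31 − 6.38) = 6.988 m³/s.
= 603.7 ML/d.

604 ML/d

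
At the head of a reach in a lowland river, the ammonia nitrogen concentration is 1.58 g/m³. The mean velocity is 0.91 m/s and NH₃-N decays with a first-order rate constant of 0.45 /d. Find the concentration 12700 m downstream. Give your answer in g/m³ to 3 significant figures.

1.47 g/m³

Travel time t = 12700 m / 0.91 m/s = 1.27e+04/0.91 = 1.396e+04 s = 0.1615 d.
First-order decay: C = 1.58·exp(−0.45·0.1615) = 1.58·0.9299 = 1.469 g/m³.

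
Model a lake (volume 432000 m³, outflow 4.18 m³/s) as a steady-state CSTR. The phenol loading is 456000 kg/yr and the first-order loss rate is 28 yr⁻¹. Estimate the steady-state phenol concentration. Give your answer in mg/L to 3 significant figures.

3.17 mg/L

Outflow Q = 4.18 m³/s × 3.156e+07 s/yr = 1.319e+08 m³/yr.
Steady-state CSTR mass balance: W = Q·C + k·V·C, so C = W/(Q + kV).
Q + kV = 1.319e+08 + 28·432000 = 1.44e+08 m³/yr.
C = 456000/1.44e+08 = 0.003167 kg/m³ = 3.167 mg/L.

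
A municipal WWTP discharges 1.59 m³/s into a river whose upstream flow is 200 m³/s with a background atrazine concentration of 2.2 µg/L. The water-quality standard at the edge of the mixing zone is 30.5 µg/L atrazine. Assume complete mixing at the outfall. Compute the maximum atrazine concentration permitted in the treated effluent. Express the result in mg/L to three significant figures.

3.59 mg/L

2.2 µg/L = 0.0022 mg/L.
30.5 µg/L = 0.0305 mg/L.
Mass balance: 0.0305·201.6 = 1.59·Cₑ + 200·0.0022.
Cₑ = (6.148 − 0.44) / 1.59 = 3.59 mg/L.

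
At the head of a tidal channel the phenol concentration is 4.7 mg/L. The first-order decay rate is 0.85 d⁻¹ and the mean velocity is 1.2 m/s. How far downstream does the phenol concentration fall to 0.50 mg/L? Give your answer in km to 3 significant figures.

From C = C₀·e^(−kt), t = ln(C₀/C)/k = ln(4.7/0.50)/0.85 = 2.241/0.85 = 2.636 d.
Distance = v·t = 1.2 m/s × 2.278e+05 s = 2.733e+05 m = 273.3 km.

273 km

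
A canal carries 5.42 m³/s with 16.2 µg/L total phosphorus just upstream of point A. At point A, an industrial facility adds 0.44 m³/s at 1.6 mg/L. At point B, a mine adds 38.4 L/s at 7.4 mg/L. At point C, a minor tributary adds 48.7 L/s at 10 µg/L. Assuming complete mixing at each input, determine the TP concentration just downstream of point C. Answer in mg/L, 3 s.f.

0.181 mg/L

16.2 µg/L = 0.0162 mg/L.
After input A: C = (5.42·0.0162 + 0.44·1.6) / 5.86 = 0.1351 mg/L.
38.4 L/s = 0.0384 m³/s.
After input B: C = (5.86·0.1351 + 0.0384·7.4) / 5.898 = 0.1824 mg/L.
48.7 L/s = 0.0487 m³/s.
10 µg/L = 0.01 mg/L.
After input C: C = (5.898·0.1824 + 0.0487·0.01) / 5.947 = 0.181 mg/L.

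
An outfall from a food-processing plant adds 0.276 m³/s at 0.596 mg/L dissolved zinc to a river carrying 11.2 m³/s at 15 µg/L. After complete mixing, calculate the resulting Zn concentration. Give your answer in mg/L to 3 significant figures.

0.0290 mg/L

15 µg/L = 0.015 mg/L.
Flow-weighted mixing gives C = (0.276·0.596 + 11.2·0.015) / (0.276 + 11.2) = 0.3325/11.48 = 0.02897 mg/L.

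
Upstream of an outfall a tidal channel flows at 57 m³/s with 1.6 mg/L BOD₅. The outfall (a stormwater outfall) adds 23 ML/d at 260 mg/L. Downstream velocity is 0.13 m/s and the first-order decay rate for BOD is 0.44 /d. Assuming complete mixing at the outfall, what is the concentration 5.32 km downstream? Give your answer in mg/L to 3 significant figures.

2.27 mg/L

23 ML/d = 0.2662 m³/s.
After complete mixing, C₀ = (0.2662·260 + 57·1.6) / 57.27 = 2.801 mg/L.
Travel time t = 5320 m / 0.13 m/s = 4.092e+04 s = 0.4736 d.
C = 2.801·exp(−0.44·0.4736) = 2.801·0.8119 = 2.274 mg/L.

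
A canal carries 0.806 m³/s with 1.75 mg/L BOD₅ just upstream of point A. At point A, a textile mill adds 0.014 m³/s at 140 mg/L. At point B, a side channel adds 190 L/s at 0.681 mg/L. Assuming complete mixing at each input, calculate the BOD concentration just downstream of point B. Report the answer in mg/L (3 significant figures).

3.47 mg/L

After input A: C = (0.806·1.75 + 0.014·140) / 0.82 = 4.11 mg/L.
190 L/s = 0.19 m³/s.
After input B: C = (0.82·4.11 + 0.19·0.681) / 1.01 = 3.465 mg/L.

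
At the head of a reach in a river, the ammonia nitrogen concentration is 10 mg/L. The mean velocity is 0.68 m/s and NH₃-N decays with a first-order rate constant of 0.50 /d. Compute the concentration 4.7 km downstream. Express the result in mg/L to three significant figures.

9.61 mg/L

Travel time t = 4.7 km / 0.68 m/s = 4700/0.68 = 6912 s = 0.08 d.
First-order decay: C = 10·exp(−0.50·0.08) = 10·0.9608 = 9.608 mg/L.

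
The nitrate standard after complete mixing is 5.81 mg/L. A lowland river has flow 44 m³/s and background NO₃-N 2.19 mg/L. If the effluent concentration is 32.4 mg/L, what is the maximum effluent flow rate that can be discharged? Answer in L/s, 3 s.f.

5990 L/s

Mass balance at complete mixing: C_std·(Q_w + Q_r) = Q_w·C_e + Q_r·C_b.
Rearranging, Q_w = Q_r·(C_std − C_b)/(C_e − C_std) = 44·(5.81 − 2.19) / (32.4 − 5.81) = 5.99 m³/s.
= 5990 L/s.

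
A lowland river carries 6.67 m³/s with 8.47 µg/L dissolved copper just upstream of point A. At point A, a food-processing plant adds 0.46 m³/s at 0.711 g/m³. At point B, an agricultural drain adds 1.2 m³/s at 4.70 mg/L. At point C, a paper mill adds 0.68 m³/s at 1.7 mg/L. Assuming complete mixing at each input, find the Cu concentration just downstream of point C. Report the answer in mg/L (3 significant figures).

0.797 mg/L

8.47 µg/L = 0.00847 mg/L.
After input A: C = (6.67·0.00847 + 0.46·0.711) / 7.13 = 0.05379 mg/L.
After input B: C = (7.13·0.05379 + 1.2·4.7) / 8.33 = 0.7231 mg/L.
After input C: C = (8.33·0.7231 + 0.68·1.7) / 9.01 = 0.7968 mg/L.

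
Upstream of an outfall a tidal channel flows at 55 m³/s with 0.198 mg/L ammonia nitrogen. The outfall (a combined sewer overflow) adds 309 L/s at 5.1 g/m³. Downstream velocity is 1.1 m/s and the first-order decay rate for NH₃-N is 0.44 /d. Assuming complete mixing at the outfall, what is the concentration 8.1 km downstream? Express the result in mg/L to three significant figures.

309 L/s = 0.309 m³/s.
After complete mixing, C₀ = (0.309·5.1 + 55·0.198) / 55.31 = 0.2254 mg/L.
Travel time t = 8100 m / 1.1 m/s = 7364 s = 0.08523 d.
C = 0.2254·exp(−0.44·0.08523) = 0.2254·0.9632 = 0.2171 mg/L.

0.217 mg/L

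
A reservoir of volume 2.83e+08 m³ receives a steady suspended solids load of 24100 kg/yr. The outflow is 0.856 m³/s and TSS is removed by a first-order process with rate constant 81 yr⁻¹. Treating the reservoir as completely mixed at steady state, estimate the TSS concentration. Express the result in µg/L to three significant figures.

Outflow Q = 0.856 m³/s × 3.156e+07 s/yr = 2.701e+07 m³/yr.
Steady-state CSTR mass balance: W = Q·C + k·V·C, so C = W/(Q + kV).
Q + kV = 2.701e+07 + 81·2.83e+08 = 2.295e+10 m³/yr.
C = 24100/2.295e+10 = 1.05e-06 kg/m³ = 0.00105 mg/L = 1.05 µg/L.

1.05 µg/L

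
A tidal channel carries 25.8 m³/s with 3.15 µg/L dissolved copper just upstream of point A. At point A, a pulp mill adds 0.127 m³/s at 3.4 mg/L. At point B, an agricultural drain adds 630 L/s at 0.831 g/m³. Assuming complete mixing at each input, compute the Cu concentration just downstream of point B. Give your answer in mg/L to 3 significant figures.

0.0390 mg/L

3.15 µg/L = 0.00315 mg/L.
After input A: C = (25.8·0.00315 + 0.127·3.4) / 25.93 = 0.01979 mg/L.
630 L/s = 0.63 m³/s.
After input B: C = (25.93·0.01979 + 0.63·0.831) / 26.56 = 0.03903 mg/L.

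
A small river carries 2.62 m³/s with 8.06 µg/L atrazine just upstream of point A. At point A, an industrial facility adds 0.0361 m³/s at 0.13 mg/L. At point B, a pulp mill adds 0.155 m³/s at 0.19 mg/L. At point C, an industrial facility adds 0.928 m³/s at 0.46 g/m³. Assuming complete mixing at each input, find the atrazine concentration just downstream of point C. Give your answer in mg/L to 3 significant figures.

0.129 mg/L

8.06 µg/L = 0.00806 mg/L.
After input A: C = (2.62·0.00806 + 0.0361·0.13) / 2.656 = 0.009717 mg/L.
After input B: C = (2.656·0.009717 + 0.155·0.19) / 2.811 = 0.01966 mg/L.
After input C: C = (2.811·0.01966 + 0.928·0.46) / 3.739 = 0.1289 mg/L.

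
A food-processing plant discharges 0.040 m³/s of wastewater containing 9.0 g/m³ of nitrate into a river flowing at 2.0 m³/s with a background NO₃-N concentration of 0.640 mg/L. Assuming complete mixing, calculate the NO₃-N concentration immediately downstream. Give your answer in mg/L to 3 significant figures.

Flow-weighted mixing gives C = (0.04·9 + 2·0.64) / (0.04 + 2) = 1.64/2.04 = 0.8039 mg/L.

0.804 mg/L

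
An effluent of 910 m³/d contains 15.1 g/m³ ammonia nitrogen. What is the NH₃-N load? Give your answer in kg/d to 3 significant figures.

910 m³/d = 0.01053 m³/s.
Mass flux = Q·C = 0.01053 m³/s × 15.1 g/m³ = 0.159 g/s.
= 0.159 g/s × 86.4 = 13.74 kg/d.

13.7 kg/d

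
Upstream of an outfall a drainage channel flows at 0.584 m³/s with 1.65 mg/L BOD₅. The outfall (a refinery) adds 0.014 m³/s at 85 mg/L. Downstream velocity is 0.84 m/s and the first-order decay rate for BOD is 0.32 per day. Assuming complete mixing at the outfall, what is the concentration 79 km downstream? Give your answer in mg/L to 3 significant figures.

After complete mixing, C₀ = (0.014·85 + 0.584·1.65) / 0.598 = 3.601 mg/L.
Travel time t = 7.9e+04 m / 0.84 m/s = 9.405e+04 s = 1.089 d.
C = 3.601·exp(−0.32·1.089) = 3.601·0.7059 = 2.542 mg/L.

2.54 mg/L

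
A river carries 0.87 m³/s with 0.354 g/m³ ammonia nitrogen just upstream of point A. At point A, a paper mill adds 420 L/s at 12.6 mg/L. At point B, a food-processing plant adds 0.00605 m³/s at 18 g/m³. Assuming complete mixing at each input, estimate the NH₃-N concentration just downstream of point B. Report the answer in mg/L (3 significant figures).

420 L/s = 0.42 m³/s.
After input A: C = (0.87·0.354 + 0.42·12.6) / 1.29 = 4.341 mg/L.
After input B: C = (1.29·4.341 + 0.00605·18) / 1.296 = 4.405 mg/L.

4.40 mg/L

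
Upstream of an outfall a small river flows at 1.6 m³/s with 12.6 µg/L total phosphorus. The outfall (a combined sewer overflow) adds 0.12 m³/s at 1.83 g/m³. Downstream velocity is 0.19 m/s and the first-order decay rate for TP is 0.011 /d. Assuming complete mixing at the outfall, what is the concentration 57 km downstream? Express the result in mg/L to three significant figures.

0.134 mg/L

12.6 µg/L = 0.0126 mg/L.
After complete mixing, C₀ = (0.12·1.83 + 1.6·0.0126) / 1.72 = 0.1394 mg/L.
Travel time t = 5.7e+04 m / 0.19 m/s = 3e+05 s = 3.472 d.
C = 0.1394·exp(−0.011·3.472) = 0.1394·0.9625 = 0.1342 mg/L.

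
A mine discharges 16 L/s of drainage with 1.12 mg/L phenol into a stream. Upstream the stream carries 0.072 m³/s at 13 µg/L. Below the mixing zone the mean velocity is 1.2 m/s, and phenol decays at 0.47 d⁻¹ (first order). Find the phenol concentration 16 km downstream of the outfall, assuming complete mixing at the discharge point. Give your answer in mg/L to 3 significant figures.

16 L/s = 0.016 m³/s.
13 µg/L = 0.013 mg/L.
After complete mixing, C₀ = (0.016·1.12 + 0.072·0.013) / 0.088 = 0.2143 mg/L.
Travel time t = 1.6e+04 m / 1.2 m/s = 1.333e+04 s = 0.1543 d.
C = 0.2143·exp(−0.47·0.1543) = 0.2143·0.93 = 0.1993 mg/L.

0.199 mg/L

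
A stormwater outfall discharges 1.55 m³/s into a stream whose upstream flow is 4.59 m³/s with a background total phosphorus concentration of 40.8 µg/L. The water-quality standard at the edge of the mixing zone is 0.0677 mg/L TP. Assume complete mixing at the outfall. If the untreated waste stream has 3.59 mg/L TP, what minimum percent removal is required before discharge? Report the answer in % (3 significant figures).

40.8 µg/L = 0.0408 mg/L.
Mass balance: 0.0677·6.14 = 1.55·Cₑ + 4.59·0.0408.
Cₑ = (0.4157 − 0.1873) / 1.55 = 0.1474 mg/L.
Required removal = 1 − 0.1474/3.59 = 95.9 %.

95.9 %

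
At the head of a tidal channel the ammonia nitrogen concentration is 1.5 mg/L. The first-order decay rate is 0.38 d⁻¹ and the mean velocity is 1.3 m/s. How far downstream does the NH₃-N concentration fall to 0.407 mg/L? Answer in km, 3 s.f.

386 km

From C = C₀·e^(−kt), t = ln(C₀/C)/k = ln(1.5/0.407)/0.38 = 1.304/0.38 = 3.433 d.
Distance = v·t = 1.3 m/s × 2.966e+05 s = 3.856e+05 m = 385.6 km.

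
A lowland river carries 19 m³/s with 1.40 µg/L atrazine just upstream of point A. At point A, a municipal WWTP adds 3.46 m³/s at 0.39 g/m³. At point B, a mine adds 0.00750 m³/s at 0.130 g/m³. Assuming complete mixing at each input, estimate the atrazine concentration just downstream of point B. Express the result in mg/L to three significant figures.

1.40 µg/L = 0.0014 mg/L.
After input A: C = (19·0.0014 + 3.46·0.39) / 22.46 = 0.06126 mg/L.
After input B: C = (22.46·0.06126 + 0.0075·0.13) / 22.47 = 0.06129 mg/L.

0.0613 mg/L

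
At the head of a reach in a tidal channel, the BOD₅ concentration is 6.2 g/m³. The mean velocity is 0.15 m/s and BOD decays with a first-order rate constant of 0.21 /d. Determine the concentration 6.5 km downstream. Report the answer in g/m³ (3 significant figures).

Travel time t = 6.5 km / 0.15 m/s = 6500/0.15 = 4.333e+04 s = 0.5015 d.
First-order decay: C = 6.2·exp(−0.21·0.5015) = 6.2·0.9 = 5.58 g/m³.

5.58 g/m³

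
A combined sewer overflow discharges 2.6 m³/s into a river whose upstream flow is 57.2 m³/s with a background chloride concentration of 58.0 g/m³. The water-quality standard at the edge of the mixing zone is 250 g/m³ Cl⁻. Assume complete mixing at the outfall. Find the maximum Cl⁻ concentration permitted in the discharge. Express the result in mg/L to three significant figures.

Mass balance: 250·59.8 = 2.6·Cₑ + 57.2·58.
Cₑ = (1.495e+04 − 3318) / 2.6 = 4474 mg/L.

4470 mg/L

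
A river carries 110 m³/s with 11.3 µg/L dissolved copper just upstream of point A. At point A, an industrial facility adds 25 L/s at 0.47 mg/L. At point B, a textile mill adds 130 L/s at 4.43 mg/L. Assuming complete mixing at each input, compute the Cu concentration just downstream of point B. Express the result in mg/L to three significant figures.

0.0166 mg/L

11.3 µg/L = 0.0113 mg/L.
25 L/s = 0.025 m³/s.
After input A: C = (110·0.0113 + 0.025·0.47) / 110 = 0.0114 mg/L.
130 L/s = 0.13 m³/s.
After input B: C = (110·0.0114 + 0.13·4.43) / 110.2 = 0.01662 mg/L.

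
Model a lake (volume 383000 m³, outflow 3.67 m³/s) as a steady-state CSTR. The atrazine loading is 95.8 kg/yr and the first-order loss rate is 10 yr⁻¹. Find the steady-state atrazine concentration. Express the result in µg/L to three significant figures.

0.801 µg/L

Outflow Q = 3.67 m³/s × 3.156e+07 s/yr = 1.158e+08 m³/yr.
Steady-state CSTR mass balance: W = Q·C + k·V·C, so C = W/(Q + kV).
Q + kV = 1.158e+08 + 10·383000 = 1.196e+08 m³/yr.
C = 95.8/1.196e+08 = 8.007e-07 kg/m³ = 0.0008007 mg/L = 0.8007 µg/L.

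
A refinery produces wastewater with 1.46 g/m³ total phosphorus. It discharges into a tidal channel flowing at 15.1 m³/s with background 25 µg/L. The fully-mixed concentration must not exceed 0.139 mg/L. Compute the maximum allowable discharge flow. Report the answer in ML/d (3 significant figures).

113 ML/d

25 µg/L = 0.025 mg/L.
Mass balance at complete mixing: C_std·(Q_w + Q_r) = Q_w·C_e + Q_r·C_b.
Rearranging, Q_w = Q_r·(C_std − C_b)/(C_e − C_std) = 15.1·(0.139 − 0.025) / (1.46 − 0.139) = 1.303 m³/s.
= 112.6 ML/d.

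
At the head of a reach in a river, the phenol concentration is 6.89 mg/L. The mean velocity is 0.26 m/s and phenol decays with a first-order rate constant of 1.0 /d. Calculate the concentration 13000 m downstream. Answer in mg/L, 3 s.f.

3.86 mg/L

Travel time t = 13000 m / 0.26 m/s = 1.3e+04/0.26 = 5e+04 s = 0.5787 d.
First-order decay: C = 6.89·exp(−1.0·0.5787) = 6.89·0.5606 = 3.863 mg/L.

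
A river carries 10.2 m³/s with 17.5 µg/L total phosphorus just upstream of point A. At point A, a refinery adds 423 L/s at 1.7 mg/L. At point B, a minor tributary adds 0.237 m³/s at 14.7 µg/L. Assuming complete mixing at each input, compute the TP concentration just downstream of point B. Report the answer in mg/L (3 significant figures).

0.0830 mg/L

17.5 µg/L = 0.0175 mg/L.
423 L/s = 0.423 m³/s.
After input A: C = (10.2·0.0175 + 0.423·1.7) / 10.62 = 0.0845 mg/L.
14.7 µg/L = 0.0147 mg/L.
After input B: C = (10.62·0.0845 + 0.237·0.0147) / 10.86 = 0.08297 mg/L.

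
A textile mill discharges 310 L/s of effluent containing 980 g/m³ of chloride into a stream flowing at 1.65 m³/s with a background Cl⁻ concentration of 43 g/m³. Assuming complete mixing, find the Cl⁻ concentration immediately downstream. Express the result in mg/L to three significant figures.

191 mg/L

310 L/s = 0.31 m³/s.
By mass balance at complete mixing, C = (0.31·980 + 1.65·43) / (0.31 + 1.65) = 374.8/1.96 = 191.2 mg/L.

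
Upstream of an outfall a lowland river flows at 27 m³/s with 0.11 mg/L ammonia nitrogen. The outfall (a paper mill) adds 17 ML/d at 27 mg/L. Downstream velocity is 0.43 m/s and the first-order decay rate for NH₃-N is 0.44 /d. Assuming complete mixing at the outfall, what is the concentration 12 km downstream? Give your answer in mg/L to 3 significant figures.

17 ML/d = 0.1968 m³/s.
After complete mixing, C₀ = (0.1968·27 + 27·0.11) / 27.2 = 0.3045 mg/L.
Travel time t = 1.2e+04 m / 0.43 m/s = 2.791e+04 s = 0.323 d.
C = 0.3045·exp(−0.44·0.323) = 0.3045·0.8675 = 0.2642 mg/L.

0.264 mg/L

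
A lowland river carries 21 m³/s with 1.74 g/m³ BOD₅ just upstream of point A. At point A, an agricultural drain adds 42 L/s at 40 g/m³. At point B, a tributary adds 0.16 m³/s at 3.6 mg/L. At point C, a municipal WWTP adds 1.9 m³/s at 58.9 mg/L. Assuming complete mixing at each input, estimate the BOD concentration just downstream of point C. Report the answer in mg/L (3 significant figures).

6.52 mg/L

42 L/s = 0.042 m³/s.
After input A: C = (21·1.74 + 0.042·40) / 21.04 = 1.816 mg/L.
After input B: C = (21.04·1.816 + 0.16·3.6) / 21.2 = 1.83 mg/L.
After input C: C = (21.2·1.83 + 1.9·58.9) / 23.1 = 6.524 mg/L.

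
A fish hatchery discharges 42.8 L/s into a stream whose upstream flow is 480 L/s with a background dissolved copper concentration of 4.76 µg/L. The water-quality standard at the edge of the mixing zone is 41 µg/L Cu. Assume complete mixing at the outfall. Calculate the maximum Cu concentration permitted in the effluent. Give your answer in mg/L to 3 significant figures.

0.447 mg/L

42.8 L/s = 0.0428 m³/s.
480 L/s = 0.48 m³/s.
4.76 µg/L = 0.00476 mg/L.
41 µg/L = 0.041 mg/L.
Mass balance: 0.041·0.5228 = 0.0428·Cₑ + 0.48·0.00476.
Cₑ = (0.02143 − 0.002285) / 0.0428 = 0.4474 mg/L.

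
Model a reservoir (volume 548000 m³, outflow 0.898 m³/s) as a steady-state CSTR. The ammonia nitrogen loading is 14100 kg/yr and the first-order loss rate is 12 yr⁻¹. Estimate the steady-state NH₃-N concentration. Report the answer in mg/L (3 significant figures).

Outflow Q = 0.898 m³/s × 3.156e+07 s/yr = 2.834e+07 m³/yr.
Steady-state CSTR mass balance: W = Q·C + k·V·C, so C = W/(Q + kV).
Q + kV = 2.834e+07 + 12·548000 = 3.491e+07 m³/yr.
C = 14100/3.491e+07 = 0.0004038 kg/m³ = 0.4038 mg/L.

0.404 mg/L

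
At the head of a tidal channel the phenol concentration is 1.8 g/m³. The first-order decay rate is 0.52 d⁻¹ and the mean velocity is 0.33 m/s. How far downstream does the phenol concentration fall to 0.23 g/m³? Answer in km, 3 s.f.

113 km

From C = C₀·e^(−kt), t = ln(C₀/C)/k = ln(1.8/0.23)/0.52 = 2.057/0.52 = 3.957 d.
Distance = v·t = 0.33 m/s × 3.419e+05 s = 1.128e+05 m = 112.8 km.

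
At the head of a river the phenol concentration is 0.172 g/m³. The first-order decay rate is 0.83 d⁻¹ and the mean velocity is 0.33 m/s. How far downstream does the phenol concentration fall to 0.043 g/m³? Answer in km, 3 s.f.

From C = C₀·e^(−kt), t = ln(C₀/C)/k = ln(0.172/0.043)/0.83 = 1.386/0.83 = 1.67 d.
Distance = v·t = 0.33 m/s × 1.443e+05 s = 4.762e+04 m = 47.62 km.

47.6 km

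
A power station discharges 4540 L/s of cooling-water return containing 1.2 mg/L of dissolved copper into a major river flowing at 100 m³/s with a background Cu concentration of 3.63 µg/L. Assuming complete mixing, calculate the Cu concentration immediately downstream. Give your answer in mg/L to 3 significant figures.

0.0556 mg/L

4540 L/s = 4.54 m³/s.
3.63 µg/L = 0.00363 mg/L.
By mass balance at complete mixing, C = (4.54·1.2 + 100·0.00363) / (4.54 + 100) = 5.811/104.5 = 0.05559 mg/L.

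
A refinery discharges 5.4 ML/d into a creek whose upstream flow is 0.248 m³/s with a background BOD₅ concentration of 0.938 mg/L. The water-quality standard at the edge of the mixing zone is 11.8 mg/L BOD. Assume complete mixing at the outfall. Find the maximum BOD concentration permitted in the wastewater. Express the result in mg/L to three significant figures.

5.4 ML/d = 0.0625 m³/s.
Mass balance: 11.8·0.3105 = 0.0625·Cₑ + 0.248·0.938.
Cₑ = (3.664 − 0.2326) / 0.0625 = 54.9 mg/L.

54.9 mg/L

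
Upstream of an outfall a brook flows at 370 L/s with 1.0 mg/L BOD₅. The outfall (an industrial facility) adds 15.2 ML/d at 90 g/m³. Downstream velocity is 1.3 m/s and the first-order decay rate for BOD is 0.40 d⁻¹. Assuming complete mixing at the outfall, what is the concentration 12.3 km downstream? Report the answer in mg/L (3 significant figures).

15.2 ML/d = 0.1759 m³/s.
370 L/s = 0.37 m³/s.
After complete mixing, C₀ = (0.1759·90 + 0.37·1) / 0.5459 = 29.68 mg/L.
Travel time t = 1.23e+04 m / 1.3 m/s = 9462 s = 0.1095 d.
C = 29.68·exp(−0.40·0.1095) = 29.68·0.9571 = 28.41 mg/L.

28.4 mg/L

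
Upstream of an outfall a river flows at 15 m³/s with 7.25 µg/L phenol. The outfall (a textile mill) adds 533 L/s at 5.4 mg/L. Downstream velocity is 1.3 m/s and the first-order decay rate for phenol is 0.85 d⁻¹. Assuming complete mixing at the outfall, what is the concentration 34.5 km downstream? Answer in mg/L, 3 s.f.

533 L/s = 0.533 m³/s.
7.25 µg/L = 0.00725 mg/L.
After complete mixing, C₀ = (0.533·5.4 + 15·0.00725) / 15.53 = 0.1923 mg/L.
Travel time t = 3.45e+04 m / 1.3 m/s = 2.654e+04 s = 0.3072 d.
C = 0.1923·exp(−0.85·0.3072) = 0.1923·0.7702 = 0.1481 mg/L.

0.148 mg/L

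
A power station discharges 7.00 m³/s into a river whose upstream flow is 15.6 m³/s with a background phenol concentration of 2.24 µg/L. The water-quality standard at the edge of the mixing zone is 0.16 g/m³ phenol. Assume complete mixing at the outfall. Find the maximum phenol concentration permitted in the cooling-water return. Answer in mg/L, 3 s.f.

0.512 mg/L

2.24 µg/L = 0.00224 mg/L.
Mass balance: 0.16·22.6 = 7·Cₑ + 15.6·0.00224.
Cₑ = (3.616 − 0.03494) / 7 = 0.5116 mg/L.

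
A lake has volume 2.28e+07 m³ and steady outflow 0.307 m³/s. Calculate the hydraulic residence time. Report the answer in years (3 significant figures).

2.35 yr

Q = 0.307 m³/s × 3.156e+07 s/yr = 9.688e+06 m³/yr.
Hydraulic residence time τ = V/Q = 2.28e+07/9.688e+06 = 2.353 yr.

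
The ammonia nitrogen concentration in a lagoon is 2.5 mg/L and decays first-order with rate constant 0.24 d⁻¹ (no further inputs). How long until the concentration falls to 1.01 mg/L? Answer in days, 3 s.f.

t = ln(C₀/C)/k = ln(2.5/1.01)/0.24 = 0.9063/0.24 = 3.776 d.

3.78 d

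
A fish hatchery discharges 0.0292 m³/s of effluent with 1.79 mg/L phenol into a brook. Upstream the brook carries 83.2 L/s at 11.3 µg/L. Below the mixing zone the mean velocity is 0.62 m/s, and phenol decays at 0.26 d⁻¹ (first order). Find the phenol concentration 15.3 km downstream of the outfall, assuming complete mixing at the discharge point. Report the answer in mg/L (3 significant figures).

0.440 mg/L

83.2 L/s = 0.0832 m³/s.
11.3 µg/L = 0.0113 mg/L.
After complete mixing, C₀ = (0.0292·1.79 + 0.0832·0.0113) / 0.1124 = 0.4734 mg/L.
Travel time t = 1.53e+04 m / 0.62 m/s = 2.468e+04 s = 0.2856 d.
C = 0.4734·exp(−0.26·0.2856) = 0.4734·0.9284 = 0.4395 mg/L.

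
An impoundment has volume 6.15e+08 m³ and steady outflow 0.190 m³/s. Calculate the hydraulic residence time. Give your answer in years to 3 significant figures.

103 yr

Q = 0.190 m³/s × 3.156e+07 s/yr = 5.996e+06 m³/yr.
Hydraulic residence time τ = V/Q = 6.15e+08/5.996e+06 = 102.6 yr.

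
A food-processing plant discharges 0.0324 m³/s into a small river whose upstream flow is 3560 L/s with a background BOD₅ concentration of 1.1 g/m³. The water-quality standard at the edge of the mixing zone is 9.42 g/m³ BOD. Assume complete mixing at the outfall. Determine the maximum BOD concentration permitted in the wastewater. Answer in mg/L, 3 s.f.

924 mg/L

3560 L/s = 3.56 m³/s.
Mass balance: 9.42·3.592 = 0.0324·Cₑ + 3.56·1.1.
Cₑ = (33.84 − 3.916) / 0.0324 = 923.6 mg/L.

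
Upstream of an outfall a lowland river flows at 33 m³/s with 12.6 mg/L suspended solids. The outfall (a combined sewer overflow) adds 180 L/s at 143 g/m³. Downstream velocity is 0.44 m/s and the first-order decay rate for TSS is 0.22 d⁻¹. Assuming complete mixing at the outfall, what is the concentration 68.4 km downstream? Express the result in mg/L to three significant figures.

180 L/s = 0.18 m³/s.
After complete mixing, C₀ = (0.18·143 + 33·12.6) / 33.18 = 13.31 mg/L.
Travel time t = 6.84e+04 m / 0.44 m/s = 1.555e+05 s = 1.799 d.
C = 13.31·exp(−0.22·1.799) = 13.31·0.6731 = 8.957 mg/L.

8.96 mg/L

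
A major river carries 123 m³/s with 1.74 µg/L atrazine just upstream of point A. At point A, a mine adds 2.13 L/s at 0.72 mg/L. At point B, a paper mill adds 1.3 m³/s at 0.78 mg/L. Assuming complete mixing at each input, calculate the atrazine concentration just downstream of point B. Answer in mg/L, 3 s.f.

1.74 µg/L = 0.00174 mg/L.
2.13 L/s = 0.00213 m³/s.
After input A: C = (123·0.00174 + 0.00213·0.72) / 123 = 0.001752 mg/L.
After input B: C = (123·0.001752 + 1.3·0.78) / 124.3 = 0.009892 mg/L.

0.00989 mg/L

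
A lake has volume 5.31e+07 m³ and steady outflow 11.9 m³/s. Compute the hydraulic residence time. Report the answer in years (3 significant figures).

0.141 yr

Q = 11.9 m³/s × 3.156e+07 s/yr = 3.755e+08 m³/yr.
Hydraulic residence time τ = V/Q = 5.31e+07/3.755e+08 = 0.1414 yr.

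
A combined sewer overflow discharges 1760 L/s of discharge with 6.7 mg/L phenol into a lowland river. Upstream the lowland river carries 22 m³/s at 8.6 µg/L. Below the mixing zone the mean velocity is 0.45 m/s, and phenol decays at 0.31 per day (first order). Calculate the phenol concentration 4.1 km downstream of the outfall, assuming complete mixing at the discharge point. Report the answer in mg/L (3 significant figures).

1760 L/s = 1.76 m³/s.
8.6 µg/L = 0.0086 mg/L.
After complete mixing, C₀ = (1.76·6.7 + 22·0.0086) / 23.76 = 0.5043 mg/L.
Travel time t = 4100 m / 0.45 m/s = 9111 s = 0.1055 d.
C = 0.5043·exp(−0.31·0.1055) = 0.5043·0.9678 = 0.488 mg/L.

0.488 mg/L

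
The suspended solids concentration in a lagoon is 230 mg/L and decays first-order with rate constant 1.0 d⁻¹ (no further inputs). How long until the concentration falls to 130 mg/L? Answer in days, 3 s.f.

0.571 d

t = ln(C₀/C)/k = ln(230/130)/1.0 = 0.5705/1.0 = 0.5705 d.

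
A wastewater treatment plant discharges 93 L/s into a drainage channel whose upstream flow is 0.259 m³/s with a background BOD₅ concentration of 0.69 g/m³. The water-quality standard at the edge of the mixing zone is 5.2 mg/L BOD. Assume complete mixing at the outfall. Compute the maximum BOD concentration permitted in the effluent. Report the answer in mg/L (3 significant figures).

17.8 mg/L

93 L/s = 0.093 m³/s.
Mass balance: 5.2·0.352 = 0.093·Cₑ + 0.259·0.69.
Cₑ = (1.83 − 0.1787) / 0.093 = 17.76 mg/L.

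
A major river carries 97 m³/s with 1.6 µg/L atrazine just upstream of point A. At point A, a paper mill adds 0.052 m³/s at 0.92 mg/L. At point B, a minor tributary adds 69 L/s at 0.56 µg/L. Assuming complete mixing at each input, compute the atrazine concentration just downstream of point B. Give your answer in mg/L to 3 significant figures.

1.6 µg/L = 0.0016 mg/L.
After input A: C = (97·0.0016 + 0.052·0.92) / 97.05 = 0.002092 mg/L.
69 L/s = 0.069 m³/s.
0.56 µg/L = 0.00056 mg/L.
After input B: C = (97.05·0.002092 + 0.069·0.00056) / 97.12 = 0.002091 mg/L.

0.00209 mg/L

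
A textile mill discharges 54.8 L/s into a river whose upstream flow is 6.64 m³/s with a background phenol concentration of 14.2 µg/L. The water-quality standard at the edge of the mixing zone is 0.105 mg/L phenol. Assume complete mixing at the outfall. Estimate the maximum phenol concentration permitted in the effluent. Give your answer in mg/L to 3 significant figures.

11.1 mg/L

54.8 L/s = 0.0548 m³/s.
14.2 µg/L = 0.0142 mg/L.
Mass balance: 0.105·6.695 = 0.0548·Cₑ + 6.64·0.0142.
Cₑ = (0.703 − 0.09429) / 0.0548 = 11.11 mg/L.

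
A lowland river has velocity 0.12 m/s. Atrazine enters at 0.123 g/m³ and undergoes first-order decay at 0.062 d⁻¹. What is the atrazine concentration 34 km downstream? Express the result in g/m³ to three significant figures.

Travel time t = 34 km / 0.12 m/s = 3.4e+04/0.12 = 2.833e+05 s = 3.279 d.
First-order decay: C = 0.123·exp(−0.062·3.279) = 0.123·0.816 = 0.1004 g/m³.

0.100 g/m³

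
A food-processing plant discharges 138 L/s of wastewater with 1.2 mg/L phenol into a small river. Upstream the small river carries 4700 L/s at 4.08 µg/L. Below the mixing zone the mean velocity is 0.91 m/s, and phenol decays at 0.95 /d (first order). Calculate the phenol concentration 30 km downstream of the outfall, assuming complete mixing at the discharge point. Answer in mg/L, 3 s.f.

0.0266 mg/L

138 L/s = 0.138 m³/s.
4700 L/s = 4.7 m³/s.
4.08 µg/L = 0.00408 mg/L.
After complete mixing, C₀ = (0.138·1.2 + 4.7·0.00408) / 4.838 = 0.03819 mg/L.
Travel time t = 3e+04 m / 0.91 m/s = 3.297e+04 s = 0.3816 d.
C = 0.03819·exp(−0.95·0.3816) = 0.03819·0.6959 = 0.02658 mg/L.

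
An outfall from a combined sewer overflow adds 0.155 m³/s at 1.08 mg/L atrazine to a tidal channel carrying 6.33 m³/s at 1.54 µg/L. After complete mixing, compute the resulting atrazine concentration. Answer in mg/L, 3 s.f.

1.54 µg/L = 0.00154 mg/L.
Conservation of mass across the mixing zone: C = (0.155·1.08 + 6.33·0.00154) / (0.155 + 6.33) = 0.1771/6.485 = 0.02732 mg/L.

0.0273 mg/L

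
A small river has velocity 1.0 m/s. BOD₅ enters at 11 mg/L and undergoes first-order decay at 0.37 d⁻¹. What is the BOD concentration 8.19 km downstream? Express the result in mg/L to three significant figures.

10.6 mg/L

Travel time t = 8.19 km / 1.0 m/s = 8190/1.0 = 8190 s = 0.09479 d.
First-order decay: C = 11·exp(−0.37·0.09479) = 11·0.9655 = 10.62 mg/L.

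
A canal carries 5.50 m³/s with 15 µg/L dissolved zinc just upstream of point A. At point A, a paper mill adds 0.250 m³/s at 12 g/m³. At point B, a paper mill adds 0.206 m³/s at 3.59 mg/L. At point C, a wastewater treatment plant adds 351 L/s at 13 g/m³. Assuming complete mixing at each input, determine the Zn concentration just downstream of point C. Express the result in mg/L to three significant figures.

1.33 mg/L

15 µg/L = 0.015 mg/L.
After input A: C = (5.5·0.015 + 0.25·12) / 5.75 = 0.5361 mg/L.
After input B: C = (5.75·0.5361 + 0.206·3.59) / 5.956 = 0.6417 mg/L.
351 L/s = 0.351 m³/s.
After input C: C = (5.956·0.6417 + 0.351·13) / 6.307 = 1.329 mg/L.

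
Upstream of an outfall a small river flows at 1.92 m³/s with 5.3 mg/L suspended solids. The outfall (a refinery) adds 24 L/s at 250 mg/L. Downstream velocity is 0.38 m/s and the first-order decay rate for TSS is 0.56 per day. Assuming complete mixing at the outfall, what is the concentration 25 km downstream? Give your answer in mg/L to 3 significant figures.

24 L/s = 0.024 m³/s.
After complete mixing, C₀ = (0.024·250 + 1.92·5.3) / 1.944 = 8.321 mg/L.
Travel time t = 2.5e+04 m / 0.38 m/s = 6.579e+04 s = 0.7615 d.
C = 8.321·exp(−0.56·0.7615) = 8.321·0.6528 = 5.432 mg/L.

5.43 mg/L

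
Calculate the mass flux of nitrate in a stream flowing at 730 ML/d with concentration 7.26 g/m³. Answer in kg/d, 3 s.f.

730 ML/d = 8.449 m³/s.
Mass flux = Q·C = 8.449 m³/s × 7.26 g/m³ = 61.34 g/s.
= 61.34 g/s × 86.4 = 5300 kg/d.

5300 kg/d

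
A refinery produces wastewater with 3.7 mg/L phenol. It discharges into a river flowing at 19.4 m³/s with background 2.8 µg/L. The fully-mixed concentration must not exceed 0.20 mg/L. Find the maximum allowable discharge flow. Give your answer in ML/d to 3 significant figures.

94.4 ML/d

2.8 µg/L = 0.0028 mg/L.
Mass balance at complete mixing: C_std·(Q_w + Q_r) = Q_w·C_e + Q_r·C_b.
Rearranging, Q_w = Q_r·(C_std − C_b)/(C_e − C_std) = 19.4·(0.2 − 0.0028) / (3.7 − 0.2) = 1.093 m³/s.
= 94.44 ML/d.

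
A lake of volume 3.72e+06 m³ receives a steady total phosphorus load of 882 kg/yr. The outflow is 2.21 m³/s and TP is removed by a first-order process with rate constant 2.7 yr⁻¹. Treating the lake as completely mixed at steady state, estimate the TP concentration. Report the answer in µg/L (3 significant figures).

11.1 µg/L

Outflow Q = 2.21 m³/s × 3.156e+07 s/yr = 6.974e+07 m³/yr.
Steady-state CSTR mass balance: W = Q·C + k·V·C, so C = W/(Q + kV).
Q + kV = 6.974e+07 + 2.7·3.72e+06 = 7.979e+07 m³/yr.
C = 882/7.979e+07 = 1.105e-05 kg/m³ = 0.01105 mg/L = 11.05 µg/L.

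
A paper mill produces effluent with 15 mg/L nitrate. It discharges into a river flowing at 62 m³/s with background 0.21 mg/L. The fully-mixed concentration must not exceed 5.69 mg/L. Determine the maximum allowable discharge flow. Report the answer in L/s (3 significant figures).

36500 L/s

Mass balance at complete mixing: C_std·(Q_w + Q_r) = Q_w·C_e + Q_r·C_b.
Rearranging, Q_w = Q_r·(C_std − C_b)/(C_e − C_std) = 62·(5.69 − 0.21) / (15 − 5.69) = 36.49 m³/s.
= 3.649e+04 L/s.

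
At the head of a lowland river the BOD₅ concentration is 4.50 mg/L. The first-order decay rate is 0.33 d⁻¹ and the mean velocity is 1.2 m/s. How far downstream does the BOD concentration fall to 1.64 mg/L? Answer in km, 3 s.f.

From C = C₀·e^(−kt), t = ln(C₀/C)/k = ln(4.50/1.64)/0.33 = 1.009/0.33 = 3.059 d.
Distance = v·t = 1.2 m/s × 2.643e+05 s = 3.171e+05 m = 317.1 km.

317 km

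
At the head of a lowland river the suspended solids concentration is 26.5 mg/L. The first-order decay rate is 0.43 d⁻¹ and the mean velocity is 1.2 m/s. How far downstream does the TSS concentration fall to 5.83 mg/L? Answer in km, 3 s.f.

From C = C₀·e^(−kt), t = ln(C₀/C)/k = ln(26.5/5.83)/0.43 = 1.514/0.43 = 3.521 d.
Distance = v·t = 1.2 m/s × 3.042e+05 s = 3.651e+05 m = 365.1 km.

365 km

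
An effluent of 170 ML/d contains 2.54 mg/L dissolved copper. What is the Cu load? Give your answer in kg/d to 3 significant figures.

432 kg/d

170 ML/d = 1.968 m³/s.
Mass flux = Q·C = 1.968 m³/s × 2.54 g/m³ = 4.998 g/s.
= 4.998 g/s × 86.4 = 431.8 kg/d.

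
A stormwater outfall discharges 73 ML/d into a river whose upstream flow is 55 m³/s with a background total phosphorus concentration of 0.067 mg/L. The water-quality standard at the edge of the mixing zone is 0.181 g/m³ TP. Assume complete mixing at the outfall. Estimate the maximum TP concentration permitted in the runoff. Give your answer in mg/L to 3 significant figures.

7.60 mg/L

73 ML/d = 0.8449 m³/s.
Mass balance: 0.181·55.84 = 0.8449·Cₑ + 55·0.067.
Cₑ = (10.11 − 3.685) / 0.8449 = 7.602 mg/L.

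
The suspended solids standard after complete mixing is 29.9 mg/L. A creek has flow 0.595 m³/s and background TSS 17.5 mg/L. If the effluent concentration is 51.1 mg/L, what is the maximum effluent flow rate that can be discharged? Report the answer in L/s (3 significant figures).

Mass balance at complete mixing: C_std·(Q_w + Q_r) = Q_w·C_e + Q_r·C_b.
Rearranging, Q_w = Q_r·(C_std − C_b)/(C_e − C_std) = 0.595·(29.9 − 17.5) / (51.1 − 29.9) = 0.348 m³/s.
= 348 L/s.

348 L/s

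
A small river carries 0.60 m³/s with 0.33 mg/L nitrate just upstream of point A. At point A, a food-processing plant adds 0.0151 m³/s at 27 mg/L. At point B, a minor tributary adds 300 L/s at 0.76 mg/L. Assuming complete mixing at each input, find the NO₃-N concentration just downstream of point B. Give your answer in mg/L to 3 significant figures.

0.911 mg/L

After input A: C = (0.6·0.33 + 0.0151·27) / 0.6151 = 0.9847 mg/L.
300 L/s = 0.3 m³/s.
After input B: C = (0.6151·0.9847 + 0.3·0.76) / 0.9151 = 0.911 mg/L.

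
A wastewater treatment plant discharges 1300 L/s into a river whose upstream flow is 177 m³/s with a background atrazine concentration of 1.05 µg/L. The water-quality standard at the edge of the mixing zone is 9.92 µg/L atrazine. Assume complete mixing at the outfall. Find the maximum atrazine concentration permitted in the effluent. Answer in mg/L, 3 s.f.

1.22 mg/L

1300 L/s = 1.3 m³/s.
1.05 µg/L = 0.00105 mg/L.
9.92 µg/L = 0.00992 mg/L.
Mass balance: 0.00992·178.3 = 1.3·Cₑ + 177·0.00105.
Cₑ = (1.769 − 0.1859) / 1.3 = 1.218 mg/L.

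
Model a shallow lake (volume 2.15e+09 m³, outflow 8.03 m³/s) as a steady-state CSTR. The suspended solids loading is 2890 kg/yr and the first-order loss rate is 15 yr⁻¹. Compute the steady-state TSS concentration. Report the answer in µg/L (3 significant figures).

0.0889 µg/L

Outflow Q = 8.03 m³/s × 3.156e+07 s/yr = 2.534e+08 m³/yr.
Steady-state CSTR mass balance: W = Q·C + k·V·C, so C = W/(Q + kV).
Q + kV = 2.534e+08 + 15·2.15e+09 = 3.25e+10 m³/yr.
C = 2890/3.25e+10 = 8.891e-08 kg/m³ = 8.891e-05 mg/L = 0.08891 µg/L.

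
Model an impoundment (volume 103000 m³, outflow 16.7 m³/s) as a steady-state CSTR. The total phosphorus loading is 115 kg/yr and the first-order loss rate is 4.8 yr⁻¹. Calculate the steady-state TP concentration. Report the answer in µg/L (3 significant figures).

Outflow Q = 16.7 m³/s × 3.156e+07 s/yr = 5.27e+08 m³/yr.
Steady-state CSTR mass balance: W = Q·C + k·V·C, so C = W/(Q + kV).
Q + kV = 5.27e+08 + 4.8·103000 = 5.275e+08 m³/yr.
C = 115/5.275e+08 = 2.18e-07 kg/m³ = 0.000218 mg/L = 0.218 µg/L.

0.218 µg/L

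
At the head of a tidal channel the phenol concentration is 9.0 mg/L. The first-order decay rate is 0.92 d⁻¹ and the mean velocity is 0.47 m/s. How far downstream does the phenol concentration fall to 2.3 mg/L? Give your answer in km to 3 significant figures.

60.2 km

From C = C₀·e^(−kt), t = ln(C₀/C)/k = ln(9.0/2.3)/0.92 = 1.364/0.92 = 1.483 d.
Distance = v·t = 0.47 m/s × 1.281e+05 s = 6.022e+04 m = 60.22 km.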